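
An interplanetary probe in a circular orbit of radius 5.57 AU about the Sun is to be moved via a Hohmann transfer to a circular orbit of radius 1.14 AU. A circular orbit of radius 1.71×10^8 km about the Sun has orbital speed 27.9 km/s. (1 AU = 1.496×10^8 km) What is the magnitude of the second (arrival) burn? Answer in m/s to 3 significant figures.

Δv₂ = 8060 m/s

From the circular-orbit relation v² = μ/r at r = 1.71×10^8 km: μ = v²r = (27.9)² × 1.71×10^8 = 1.33108×10^11 km³/s².
In km: r₁ = 5.57 × 1.496×10^8 = 8.33272×10^8 km; r₂ = 1.14 × 1.496×10^8 = 1.70544×10^8 km.
Semi-major axis of the transfer orbit: a_t = (8.33272×10^8 + 1.70544×10^8)/2 = 5.01908×10^8 km.
On the circular orbit at r = 1.70544×10^8 km, v_c = √(μ/r) = 27.94 km/s.
Vis-viva on the transfer ellipse at r = 1.70544×10^8 km gives v_t = √[μ(2/r − 1/a_t)] = 36.00 km/s.
Δv₂ = |v_t − v_c| = |36.00 − 27.94| = 8.060 km/s.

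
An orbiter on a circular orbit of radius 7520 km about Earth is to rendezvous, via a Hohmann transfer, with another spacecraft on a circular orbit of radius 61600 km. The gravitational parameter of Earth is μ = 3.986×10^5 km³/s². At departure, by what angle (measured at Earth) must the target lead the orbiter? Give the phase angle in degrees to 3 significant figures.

φ = 104°

Transfer-ellipse semi-major axis a_t = (r₁ + r₂)/2 = (7520 + 61600)/2 = 34560 km.
Transfer time t = π√(a_t³/μ) = 31970 s.
Target angular speed ω₂ = √(μ/r₂³) = 4.1295×10^-5 rad/s.
Angle swept by the target during transfer: ω₂·t = 1.3202 rad = 75.64°.
The orbiter traverses 180° on the transfer ellipse, so the target must lead by 180° − 75.64° = 104°.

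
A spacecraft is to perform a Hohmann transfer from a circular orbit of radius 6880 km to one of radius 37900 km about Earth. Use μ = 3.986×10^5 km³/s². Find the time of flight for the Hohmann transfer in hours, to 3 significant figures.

The Hohmann ellipse has a_t = (r₁ + r₂)/2 = 22390 km.
Half the transfer-orbit period gives t = π√(a_t³/μ) = 16670 s.
Converting: 16670 s ÷ 3600 s/hour = 4.63 hours.

t = 4.63 hours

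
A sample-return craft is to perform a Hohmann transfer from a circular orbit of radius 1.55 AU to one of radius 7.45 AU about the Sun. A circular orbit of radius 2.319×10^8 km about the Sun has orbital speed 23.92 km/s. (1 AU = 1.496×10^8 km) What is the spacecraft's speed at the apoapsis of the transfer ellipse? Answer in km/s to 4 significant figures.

v = 6.404 km/s

From the circular-orbit relation v² = μ/r at r = 2.319×10^8 km: μ = v²r = (23.92)² × 2.319×10^8 = 1.32685×10^11 km³/s².
In km: r₁ = 1.55 × 1.496×10^8 = 2.3188×10^8 km; r₂ = 7.45 × 1.496×10^8 = 1.11452×10^9 km.
The Hohmann ellipse has a_t = (r₁ + r₂)/2 = 6.732×10^8 km.
At apoapsis, r = 1.11452×10^9 km.
Vis-viva: v = √[μ(2/r − 1/a_t)] = √[1.32685×10^11 × (2/1.11452×10^9 − 1/6.732×10^8)] = 6.404 km/s.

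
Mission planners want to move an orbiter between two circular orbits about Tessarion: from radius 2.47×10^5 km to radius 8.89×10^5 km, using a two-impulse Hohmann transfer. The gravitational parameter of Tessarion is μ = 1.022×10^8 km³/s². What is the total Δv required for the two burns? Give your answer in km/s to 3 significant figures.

Δv = 8.76 km/s

The Hohmann ellipse has a_t = (r₁ + r₂)/2 = 5.680×10^5 km.
At r₁ the circular-orbit speed is v₁ = √(μ/r₁) = 20.341 km/s.
On the transfer ellipse at r₁, vis-viva gives v_p = √[μ(2/r₁ − 1/a_t)] = 25.448 km/s.
First burn Δv₁ = |v_p − v₁| = 5.107 km/s.
At r₂, v₂ = √(μ/r₂) = 10.72197 km/s.
Transfer-orbit speed at r₂: v_a = √[μ(2/r₂ − 1/a_t)] = 7.070480 km/s.
Second burn Δv₂ = |v₂ − v_a| = 3.651 km/s.
Total Δv = Δv₁ + Δv₂ = 8.758 km/s.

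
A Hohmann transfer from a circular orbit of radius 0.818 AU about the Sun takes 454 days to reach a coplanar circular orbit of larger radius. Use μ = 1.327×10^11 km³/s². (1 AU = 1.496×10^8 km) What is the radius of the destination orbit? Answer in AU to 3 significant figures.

In km: r₁ = 0.818 × 1.496×10^8 = 1.223728×10^8 km.
Transfer time t = 454 days = 3.92256×10^7 s, and t = π√(a_t³/μ).
So a_t = (μ t²/π²)^(1/3) = (1.327×10^11 × (3.92256×10^7)² / π²)^(1/3) = 2.7452×10^8 km.
Since a_t = (r₁ + r₂)/2, r₂ = 2a_t − r₁ = 2×2.7452×10^8 − 1.223728×10^8 = 4.266672×10^8 km.
In AU: r₂ = 4.266672×10^8 / 1.496×10^8 = 2.85 AU.

r₂ = 2.85 AU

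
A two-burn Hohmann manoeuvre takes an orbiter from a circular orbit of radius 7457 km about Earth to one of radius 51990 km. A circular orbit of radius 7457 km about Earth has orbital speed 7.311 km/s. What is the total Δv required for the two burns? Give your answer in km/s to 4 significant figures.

From the circular-orbit relation v² = μ/r at r = 7457 km: μ = v²r = (7.311)² × 7457 = 3.98582×10^5 km³/s².
The Hohmann ellipse has a_t = (r₁ + r₂)/2 = 29723.5 km.
At r₁ the circular-orbit speed is v₁ = √(μ/r₁) = 7.311 km/s.
Transfer-orbit speed at r₁ (vis-viva): v_p = √[μ(2/r₁ − 1/a_t)] = 9.669 km/s.
First burn Δv₁ = |v_p − v₁| = 2.358 km/s.
At r₂, v₂ = √(μ/r₂) = 2.769 km/s.
Transfer-orbit speed at r₂: v_a = √[μ(2/r₂ − 1/a_t)] = 1.387 km/s.
Second burn Δv₂ = |v₂ − v_a| = 1.382 km/s.
Δv = Δv₁ + Δv₂ = 2.358 + 1.382 = 3.740 km/s.

Δv = 3.740 km/s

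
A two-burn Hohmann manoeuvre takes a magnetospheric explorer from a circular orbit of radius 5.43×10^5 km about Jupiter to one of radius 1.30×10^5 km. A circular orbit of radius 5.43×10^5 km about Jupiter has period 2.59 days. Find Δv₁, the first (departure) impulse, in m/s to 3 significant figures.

Δv₁ = 5770 m/s

From Kepler's third law T² = 4π²r³/μ at r = 5.43×10^5 km, T = 2.59 days = 2.59 × 86400 s = 2.23776×10^5 s: μ = 4π²r³/T² = 1.26221×10^8 km³/s².
Semi-major axis of the transfer orbit: a_t = (5.430×10^5 + 1.300×10^5)/2 = 3.365×10^5 km.
Circular speed at r = 5.430×10^5 km: v_c = √(μ/r) = 15.246 km/s.
Vis-viva on the transfer ellipse at r = 5.430×10^5 km gives v_t = √[μ(2/r − 1/a_t)] = 9.4764 km/s.
Δv₁ = |v_t − v_c| = |9.4764 − 15.246| = 5.770 km/s.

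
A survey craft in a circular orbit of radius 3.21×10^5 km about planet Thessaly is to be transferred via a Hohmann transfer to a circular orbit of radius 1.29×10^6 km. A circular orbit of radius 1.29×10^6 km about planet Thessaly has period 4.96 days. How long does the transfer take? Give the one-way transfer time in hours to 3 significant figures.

t = 29.4 hours

From Kepler's third law T² = 4π²r³/μ at r = 1.29×10^6 km, T = 4.96 days = 4.96 × 86400 s = 4.28544×10^5 s: μ = 4π²r³/T² = 4.61464×10^8 km³/s².
Semi-major axis of the transfer orbit: a_t = (3.210×10^5 + 1.290×10^6)/2 = 8.055×10^5 km.
Half the transfer-orbit period gives t = π√(a_t³/μ) = 1.057×10^5 s.
Converting: 1.057×10^5 s ÷ 3600 s/hour = 29.4 hours.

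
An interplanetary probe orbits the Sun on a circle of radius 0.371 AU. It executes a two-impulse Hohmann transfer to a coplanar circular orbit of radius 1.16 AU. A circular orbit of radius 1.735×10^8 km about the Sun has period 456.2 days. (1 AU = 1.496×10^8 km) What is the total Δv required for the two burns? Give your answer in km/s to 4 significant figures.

From Kepler's third law T² = 4π²r³/μ at r = 1.735×10^8 km, T = 456.2 days = 456.2 × 86400 s = 3.941568×10^7 s: μ = 4π²r³/T² = 1.32715×10^11 km³/s².
In km: r₁ = 0.371 × 1.496×10^8 = 5.55016×10^7 km; r₂ = 1.16 × 1.496×10^8 = 1.73536×10^8 km.
Transfer-ellipse semi-major axis a_t = (r₁ + r₂)/2 = (5.55016×10^7 + 1.73536×10^8)/2 = 1.145188×10^8 km.
At r₁ the circular-orbit speed is v₁ = √(μ/r₁) = 48.90 km/s.
On the transfer ellipse at r₁, vis-viva gives v_p = √[μ(2/r₁ − 1/a_t)] = 60.20 km/s.
First burn Δv₁ = |v_p − v₁| = 11.30 km/s.
Circular speed at r₂: v₂ = √(μ/r₂) = 27.654 km/s.
Transfer-orbit speed at r₂: v_a = √[μ(2/r₂ − 1/a_t)] = 19.252 km/s.
Second burn Δv₂ = |v₂ − v_a| = 8.402 km/s.
Total Δv = Δv₁ + Δv₂ = 19.70 km/s.

Δv = 19.70 km/s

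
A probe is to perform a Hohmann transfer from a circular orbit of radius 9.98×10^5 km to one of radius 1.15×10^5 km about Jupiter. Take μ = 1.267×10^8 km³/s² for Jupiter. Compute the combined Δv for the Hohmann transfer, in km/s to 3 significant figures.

Δv = 17.4 km/s

The Hohmann ellipse has a_t = (r₁ + r₂)/2 = 5.565×10^5 km.
At r₁ the circular-orbit speed is v₁ = √(μ/r₁) = 11.2674 km/s.
Transfer-orbit speed at r₁ (v² = μ(2/r − 1/a)): v_a = √[μ(2/r₁ − 1/a_t)] = 5.12200 km/s.
First burn Δv₁ = |v_a − v₁| = 6.1454 km/s.
At r₂, v₂ = √(μ/r₂) = 33.192 km/s.
Transfer-orbit speed at r₂: v_p = √[μ(2/r₂ − 1/a_t)] = 44.450 km/s.
Second burn Δv₂ = |v₂ − v_p| = 11.258 km/s.
Δv = Δv₁ + Δv₂ = 6.1454 + 11.258 = 17.40 km/s.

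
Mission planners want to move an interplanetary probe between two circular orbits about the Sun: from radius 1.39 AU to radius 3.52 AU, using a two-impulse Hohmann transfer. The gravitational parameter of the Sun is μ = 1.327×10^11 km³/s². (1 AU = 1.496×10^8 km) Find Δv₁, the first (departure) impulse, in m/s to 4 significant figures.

Δv₁ = 4987 m/s

In km: r₁ = 1.39 × 1.496×10^8 = 2.07944×10^8 km; r₂ = 3.52 × 1.496×10^8 = 5.26592×10^8 km.
Transfer-ellipse semi-major axis a_t = (r₁ + r₂)/2 = (2.07944×10^8 + 5.26592×10^8)/2 = 3.67268×10^8 km.
On the circular orbit at r = 2.07944×10^8 km, v_c = √(μ/r) = 25.262 km/s.
Vis-viva on the transfer ellipse at r = 2.07944×10^8 km gives v_t = √[μ(2/r − 1/a_t)] = 30.249 km/s.
Δv₁ = |v_t − v_c| = |30.249 − 25.262| = 4.987 km/s.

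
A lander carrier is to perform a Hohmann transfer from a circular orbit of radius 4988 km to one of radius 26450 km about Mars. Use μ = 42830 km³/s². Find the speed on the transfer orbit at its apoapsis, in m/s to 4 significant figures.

Transfer-ellipse semi-major axis a_t = (r₁ + r₂)/2 = (4988 + 26450)/2 = 15719 km.
The apoapsis of the transfer ellipse is at r = 26450 km.
Applying v² = μ(2/r − 1/a_t): v = 0.7168 km/s.

v = 716.8 m/s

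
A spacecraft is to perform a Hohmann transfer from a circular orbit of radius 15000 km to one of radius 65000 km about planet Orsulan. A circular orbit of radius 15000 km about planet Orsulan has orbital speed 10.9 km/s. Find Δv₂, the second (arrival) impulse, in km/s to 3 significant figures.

From the circular-orbit relation v² = μ/r at r = 15000 km: μ = v²r = (10.9)² × 15000 = 1.78215×10^6 km³/s².
Semi-major axis of the transfer orbit: a_t = (15000 + 65000)/2 = 40000 km.
On the circular orbit at r = 65000 km, v_c = √(μ/r) = 5.236 km/s.
Vis-viva on the transfer ellipse at r = 65000 km gives v_t = √[μ(2/r − 1/a_t)] = 3.206 km/s.
Δv₂ = |v_t − v_c| = |3.206 − 5.236| = 2.030 km/s.

Δv₂ = 2.03 km/s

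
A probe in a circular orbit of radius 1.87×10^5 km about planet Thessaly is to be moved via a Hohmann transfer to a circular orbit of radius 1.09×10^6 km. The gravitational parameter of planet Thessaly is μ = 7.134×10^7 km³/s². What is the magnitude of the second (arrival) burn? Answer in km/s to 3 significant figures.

Semi-major axis of the transfer orbit: a_t = (1.870×10^5 + 1.090×10^6)/2 = 6.385×10^5 km.
On the circular orbit at r = 1.090×10^6 km, v_c = √(μ/r) = 8.090 km/s.
Vis-viva on the transfer ellipse at r = 1.090×10^6 km gives v_t = √[μ(2/r − 1/a_t)] = 4.378 km/s.
Δv₂ = |v_t − v_c| = |4.378 − 8.090| = 3.712 km/s.

Δv₂ = 3.71 km/s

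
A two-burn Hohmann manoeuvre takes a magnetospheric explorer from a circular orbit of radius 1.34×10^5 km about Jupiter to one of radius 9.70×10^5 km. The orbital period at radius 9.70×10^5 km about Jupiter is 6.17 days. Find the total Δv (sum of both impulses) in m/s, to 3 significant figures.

From Kepler's third law T² = 4π²r³/μ at r = 9.70×10^5 km, T = 6.17 days = 6.17 × 86400 s = 5.33088×10^5 s: μ = 4π²r³/T² = 1.26788×10^8 km³/s².
Semi-major axis of the transfer orbit: a_t = (1.340×10^5 + 9.700×10^5)/2 = 5.520×10^5 km.
At r₁ the circular-orbit speed is v₁ = √(μ/r₁) = 30.76 km/s.
Transfer-orbit speed at r₁ (v² = μ(2/r − 1/a)): v_p = √[μ(2/r₁ − 1/a_t)] = 40.78 km/s.
First burn Δv₁ = |v_p − v₁| = 10.02 km/s.
Circular speed at r₂: v₂ = √(μ/r₂) = 11.433 km/s.
Transfer-orbit speed at r₂: v_a = √[μ(2/r₂ − 1/a_t)] = 5.6329 km/s.
Second burn Δv₂ = |v₂ − v_a| = 5.800 km/s.
Δv = Δv₁ + Δv₂ = 10.02 + 5.800 = 15.82 km/s.

Δv = 15800 m/s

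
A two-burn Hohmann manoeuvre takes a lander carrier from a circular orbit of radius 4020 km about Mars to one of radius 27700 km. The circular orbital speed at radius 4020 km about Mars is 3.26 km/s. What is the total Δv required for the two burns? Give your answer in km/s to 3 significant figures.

From the circular-orbit relation v² = μ/r at r = 4020 km: μ = v²r = (3.26)² × 4020 = 42723.0 km³/s².
Transfer-ellipse semi-major axis a_t = (r₁ + r₂)/2 = (4020 + 27700)/2 = 15860 km.
Circular speed at r₁: v₁ = √(μ/r₁) = √(42723.0/4020) = 3.260 km/s.
Transfer-orbit speed at r₁ (vis-viva): v_p = √[μ(2/r₁ − 1/a_t)] = 4.308 km/s.
First burn Δv₁ = |v_p − v₁| = 1.048 km/s.
Circular speed at r₂: v₂ = √(μ/r₂) = 1.24191 km/s.
Transfer-orbit speed at r₂: v_a = √[μ(2/r₂ − 1/a_t)] = 0.625248 km/s.
Second burn Δv₂ = |v₂ − v_a| = 0.6167 km/s.
Total Δv = Δv₁ + Δv₂ = 1.665 km/s.

Δv = 1.66 km/s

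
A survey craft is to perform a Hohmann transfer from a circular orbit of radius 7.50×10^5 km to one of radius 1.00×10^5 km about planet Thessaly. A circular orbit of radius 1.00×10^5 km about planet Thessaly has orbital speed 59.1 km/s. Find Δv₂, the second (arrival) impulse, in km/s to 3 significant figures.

Δv₂ = 19.4 km/s

From the circular-orbit relation v² = μ/r at r = 1.00×10^5 km: μ = v²r = (59.1)² × 1.00×10^5 = 3.49281×10^8 km³/s².
Transfer-ellipse semi-major axis a_t = (r₁ + r₂)/2 = (7.500×10^5 + 1.000×10^5)/2 = 4.250×10^5 km.
Circular speed at r = 1.000×10^5 km: v_c = √(μ/r) = 59.10 km/s.
Transfer-orbit speed at the same r (vis-viva, a = a_t): v_t = √[μ(2/r − 1/a_t)] = 78.51 km/s.
Δv₂ = |v_t − v_c| = |78.51 − 59.10| = 19.41 km/s.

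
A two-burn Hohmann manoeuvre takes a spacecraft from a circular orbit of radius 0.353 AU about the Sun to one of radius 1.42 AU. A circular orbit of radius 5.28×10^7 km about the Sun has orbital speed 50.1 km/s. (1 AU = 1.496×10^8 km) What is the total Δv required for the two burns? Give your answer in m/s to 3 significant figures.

From the circular-orbit relation v² = μ/r at r = 5.28×10^7 km: μ = v²r = (50.1)² × 5.28×10^7 = 1.32529×10^11 km³/s².
In km: r₁ = 0.353 × 1.496×10^8 = 5.28088×10^7 km; r₂ = 1.42 × 1.496×10^8 = 2.12432×10^8 km.
Transfer-ellipse semi-major axis a_t = (r₁ + r₂)/2 = (5.28088×10^7 + 2.12432×10^8)/2 = 1.326204×10^8 km.
Circular speed at r₁: v₁ = √(μ/r₁) = √(1.32529×10^11/5.28088×10^7) = 50.0958 km/s.
On the transfer ellipse at r₁, vis-viva gives v_p = √[μ(2/r₁ − 1/a_t)] = 63.4025 km/s.
First burn Δv₁ = |v_p − v₁| = 13.307 km/s.
Circular speed at r₂: v₂ = √(μ/r₂) = 24.97726 km/s.
Transfer-orbit speed at r₂: v_a = √[μ(2/r₂ − 1/a_t)] = 15.76132 km/s.
Second burn Δv₂ = |v₂ − v_a| = 9.2159 km/s.
Δv = Δv₁ + Δv₂ = 13.307 + 9.2159 = 22.52 km/s.

Δv = 22500 m/s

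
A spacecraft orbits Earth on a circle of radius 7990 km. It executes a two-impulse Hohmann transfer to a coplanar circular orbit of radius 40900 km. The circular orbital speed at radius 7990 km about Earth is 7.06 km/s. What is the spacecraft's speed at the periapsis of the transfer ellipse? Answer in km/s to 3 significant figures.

From the circular-orbit relation v² = μ/r at r = 7990 km: μ = v²r = (7.06)² × 7990 = 3.98250×10^5 km³/s².
Semi-major axis of the transfer orbit: a_t = (7990 + 40900)/2 = 24445 km.
At periapsis, r = 7990 km.
Vis-viva: v = √[μ(2/r − 1/a_t)] = √[3.98250×10^5 × (2/7990 − 1/24445)] = 9.132 km/s.

v = 9.13 km/s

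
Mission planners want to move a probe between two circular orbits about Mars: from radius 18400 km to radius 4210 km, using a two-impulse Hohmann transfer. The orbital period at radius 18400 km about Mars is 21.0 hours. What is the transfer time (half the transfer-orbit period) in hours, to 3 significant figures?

t = 5.06 hours

From Kepler's third law T² = 4π²r³/μ at r = 18400 km, T = 21.0 hours = 21.0 × 3600 s = 75600 s: μ = 4π²r³/T² = 43029.8 km³/s².
Semi-major axis of the transfer orbit: a_t = (18400 + 4210)/2 = 11305 km.
Transfer time t = π√(a_t³/μ) = π√((11305)³ / 43029.8) = 18200 s.
Converting: 18200 s ÷ 3600 s/hour = 5.06 hours.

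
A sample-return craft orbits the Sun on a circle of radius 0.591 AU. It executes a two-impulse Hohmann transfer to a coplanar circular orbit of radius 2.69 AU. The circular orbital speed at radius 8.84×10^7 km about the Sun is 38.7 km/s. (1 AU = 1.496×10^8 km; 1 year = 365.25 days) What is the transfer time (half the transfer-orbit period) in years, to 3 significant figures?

From the circular-orbit relation v² = μ/r at r = 8.84×10^7 km: μ = v²r = (38.7)² × 8.84×10^7 = 1.32396×10^11 km³/s².
In km: r₁ = 0.591 × 1.496×10^8 = 8.84136×10^7 km; r₂ = 2.69 × 1.496×10^8 = 4.02424×10^8 km.
The Hohmann ellipse has a_t = (r₁ + r₂)/2 = 2.454188×10^8 km.
Half the transfer-orbit period gives t = π√(a_t³/μ) = 3.320×10^7 s.
Converting: 3.320×10^7 s ÷ 3.15576×10^7 s/year (365.25 × 86400) = 1.05 years.

t = 1.05 years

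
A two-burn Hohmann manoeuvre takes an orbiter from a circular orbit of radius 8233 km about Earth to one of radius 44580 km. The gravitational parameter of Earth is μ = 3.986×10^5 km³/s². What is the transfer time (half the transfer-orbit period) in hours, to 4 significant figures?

t = 5.931 hours

The Hohmann ellipse has a_t = (r₁ + r₂)/2 = 26406.5 km.
Half the transfer-orbit period gives t = π√(a_t³/μ) = 21350 s.
Converting: 21350 s ÷ 3600 s/hour = 5.931 hours.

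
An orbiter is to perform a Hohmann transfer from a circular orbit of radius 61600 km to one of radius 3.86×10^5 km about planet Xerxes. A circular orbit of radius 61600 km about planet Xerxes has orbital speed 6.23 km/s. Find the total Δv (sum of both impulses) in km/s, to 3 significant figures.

From the circular-orbit relation v² = μ/r at r = 61600 km: μ = v²r = (6.23)² × 61600 = 2.39087×10^6 km³/s².
Semi-major axis of the transfer orbit: a_t = (61600 + 3.860×10^5)/2 = 2.238×10^5 km.
At r₁ the circular-orbit speed is v₁ = √(μ/r₁) = 6.230 km/s.
On the transfer ellipse at r₁, v² = μ(2/r − 1/a) gives v_p = √[μ(2/r₁ − 1/a_t)] = 8.182 km/s.
First burn Δv₁ = |v_p − v₁| = 1.952 km/s.
At r₂, v₂ = √(μ/r₂) = 2.489 km/s.
Transfer-orbit speed at r₂: v_a = √[μ(2/r₂ − 1/a_t)] = 1.306 km/s.
Second burn Δv₂ = |v₂ − v_a| = 1.183 km/s.
Total Δv = Δv₁ + Δv₂ = 3.135 km/s.

Δv = 3.13 km/s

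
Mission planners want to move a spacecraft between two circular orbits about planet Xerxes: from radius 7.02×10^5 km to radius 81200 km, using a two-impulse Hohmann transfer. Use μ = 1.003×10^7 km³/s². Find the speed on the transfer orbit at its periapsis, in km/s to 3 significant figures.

v = 14.9 km/s

The Hohmann ellipse has a_t = (r₁ + r₂)/2 = 3.916×10^5 km.
At periapsis, r = 81200 km.
From the vis-viva equation, v = √[μ(2/r − 1/a_t)] = 14.88 km/s.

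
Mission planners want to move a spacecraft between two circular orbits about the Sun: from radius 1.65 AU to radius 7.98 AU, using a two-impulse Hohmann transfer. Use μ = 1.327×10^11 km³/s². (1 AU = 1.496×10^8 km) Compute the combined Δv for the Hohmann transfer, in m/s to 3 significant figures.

In km: r₁ = 1.65 × 1.496×10^8 = 2.4684×10^8 km; r₂ = 7.98 × 1.496×10^8 = 1.193808×10^9 km.
Transfer-ellipse semi-major axis a_t = (r₁ + r₂)/2 = (2.4684×10^8 + 1.193808×10^9)/2 = 7.20324×10^8 km.
At r₁ the circular-orbit speed is v₁ = √(μ/r₁) = 23.186 km/s.
On the transfer ellipse at r₁, v² = μ(2/r − 1/a) gives v_p = √[μ(2/r₁ − 1/a_t)] = 29.849 km/s.
First burn Δv₁ = |v_p − v₁| = 6.663 km/s.
Circular speed at r₂: v₂ = √(μ/r₂) = 10.543 km/s.
Transfer-orbit speed at r₂: v_a = √[μ(2/r₂ − 1/a_t)] = 6.1718 km/s.
Second burn Δv₂ = |v₂ − v_a| = 4.371 km/s.
Total Δv = Δv₁ + Δv₂ = 11.03 km/s.

Δv = 11000 m/s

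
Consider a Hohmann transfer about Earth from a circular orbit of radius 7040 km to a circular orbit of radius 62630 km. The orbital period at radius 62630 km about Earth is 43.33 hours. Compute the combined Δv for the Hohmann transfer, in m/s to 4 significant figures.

From Kepler's third law T² = 4π²r³/μ at r = 62630 km, T = 43.33 hours = 43.33 × 3600 s = 1.55988×10^5 s: μ = 4π²r³/T² = 3.98588×10^5 km³/s².
Transfer-ellipse semi-major axis a_t = (r₁ + r₂)/2 = (7040 + 62630)/2 = 34835 km.
At r₁ the circular-orbit speed is v₁ = √(μ/r₁) = 7.52447 km/s.
On the transfer ellipse at r₁, vis-viva gives v_p = √[μ(2/r₁ − 1/a_t)] = 10.0893 km/s.
First burn Δv₁ = |v_p − v₁| = 2.5648 km/s.
At r₂, v₂ = √(μ/r₂) = 2.5227 km/s.
Transfer-orbit speed at r₂: v_a = √[μ(2/r₂ − 1/a_t)] = 1.1341 km/s.
Second burn Δv₂ = |v₂ − v_a| = 1.3886 km/s.
Total Δv = Δv₁ + Δv₂ = 3.953 km/s.

Δv = 3953 m/s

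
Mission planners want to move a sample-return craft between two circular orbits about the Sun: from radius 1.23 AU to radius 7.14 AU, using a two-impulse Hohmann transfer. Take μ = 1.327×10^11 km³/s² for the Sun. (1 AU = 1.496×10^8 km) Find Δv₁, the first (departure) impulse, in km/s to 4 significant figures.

Δv₁ = 8.222 km/s

In km: r₁ = 1.23 × 1.496×10^8 = 1.84008×10^8 km; r₂ = 7.14 × 1.496×10^8 = 1.068144×10^9 km.
The Hohmann ellipse has a_t = (r₁ + r₂)/2 = 6.26076×10^8 km.
On the circular orbit at r = 1.84008×10^8 km, v_c = √(μ/r) = 26.855 km/s.
Transfer-orbit speed at the same r (vis-viva, a = a_t): v_t = √[μ(2/r − 1/a_t)] = 35.077 km/s.
Δv₁ = |v_t − v_c| = |35.077 − 26.855| = 8.222 km/s.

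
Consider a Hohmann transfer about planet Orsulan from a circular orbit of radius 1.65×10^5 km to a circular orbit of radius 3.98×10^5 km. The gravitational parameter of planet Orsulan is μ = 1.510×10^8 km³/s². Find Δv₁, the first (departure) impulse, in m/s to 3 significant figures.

Transfer-ellipse semi-major axis a_t = (r₁ + r₂)/2 = (1.650×10^5 + 3.980×10^5)/2 = 2.815×10^5 km.
Circular speed at r = 1.650×10^5 km: v_c = √(μ/r) = 30.2515 km/s.
Vis-viva on the transfer ellipse at r = 1.650×10^5 km gives v_t = √[μ(2/r − 1/a_t)] = 35.9707 km/s.
Δv₁ = |v_t − v_c| = |35.9707 − 30.2515| = 5.719 km/s.

Δv₁ = 5720 m/s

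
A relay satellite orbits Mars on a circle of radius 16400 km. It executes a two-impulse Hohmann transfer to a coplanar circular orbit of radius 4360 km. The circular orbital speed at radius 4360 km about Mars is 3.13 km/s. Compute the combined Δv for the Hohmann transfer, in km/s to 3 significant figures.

Δv = 1.37 km/s

From the circular-orbit relation v² = μ/r at r = 4360 km: μ = v²r = (3.13)² × 4360 = 42714.5 km³/s².
Transfer-ellipse semi-major axis a_t = (r₁ + r₂)/2 = (16400 + 4360)/2 = 10380 km.
At r₁ the circular-orbit speed is v₁ = √(μ/r₁) = 1.61386 km/s.
On the transfer ellipse at r₁, vis-viva gives v_a = √[μ(2/r₁ − 1/a_t)] = 1.04595 km/s.
First burn Δv₁ = |v_a − v₁| = 0.5679 km/s.
At r₂, v₂ = √(μ/r₂) = 3.1300 km/s.
Transfer-orbit speed at r₂: v_p = √[μ(2/r₂ − 1/a_t)] = 3.9343 km/s.
Second burn Δv₂ = |v₂ − v_p| = 0.8043 km/s.
Total Δv = Δv₁ + Δv₂ = 1.372 km/s.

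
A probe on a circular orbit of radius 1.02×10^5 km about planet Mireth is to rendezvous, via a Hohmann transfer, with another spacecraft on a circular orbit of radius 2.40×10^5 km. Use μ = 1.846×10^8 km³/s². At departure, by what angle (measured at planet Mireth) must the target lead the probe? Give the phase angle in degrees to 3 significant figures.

φ = 71.7°

The Hohmann ellipse has a_t = (r₁ + r₂)/2 = 1.710×10^5 km.
The half-period of the transfer ellipse is t = π√(a_t³/μ) = 16350 s.
The target's mean motion on its circular orbit is ω₂ = √(μ/r₂³) = 1.1556×10^-4 rad/s.
Angle swept by the target during transfer: ω₂·t = 1.8894 rad = 108.3°.
The probe traverses 180° on the transfer ellipse, so the target must lead by 180° − 108.3° = 71.7°.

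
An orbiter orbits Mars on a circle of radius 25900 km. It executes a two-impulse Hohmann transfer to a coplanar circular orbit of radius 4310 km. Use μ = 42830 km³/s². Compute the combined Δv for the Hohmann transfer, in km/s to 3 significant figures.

Transfer-ellipse semi-major axis a_t = (r₁ + r₂)/2 = (25900 + 4310)/2 = 15105 km.
At r₁ the circular-orbit speed is v₁ = √(μ/r₁) = 1.28595 km/s.
Transfer-orbit speed at r₁ (v² = μ(2/r − 1/a)): v_a = √[μ(2/r₁ − 1/a_t)] = 0.686914 km/s.
First burn Δv₁ = |v_a − v₁| = 0.59904 km/s.
Circular speed at r₂: v₂ = √(μ/r₂) = 3.1524 km/s.
Transfer-orbit speed at r₂: v_p = √[μ(2/r₂ − 1/a_t)] = 4.1279 km/s.
Second burn Δv₂ = |v₂ − v_p| = 0.97550 km/s.
Total Δv = Δv₁ + Δv₂ = 1.575 km/s.

Δv = 1.57 km/s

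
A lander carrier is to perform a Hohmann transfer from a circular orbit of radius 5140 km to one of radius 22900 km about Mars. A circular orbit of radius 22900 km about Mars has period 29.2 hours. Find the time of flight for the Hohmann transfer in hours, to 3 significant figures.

t = 6.99 hours

From Kepler's third law T² = 4π²r³/μ at r = 22900 km, T = 29.2 hours = 29.2 × 3600 s = 1.0512×10^5 s: μ = 4π²r³/T² = 42903.8 km³/s².
Semi-major axis of the transfer orbit: a_t = (5140 + 22900)/2 = 14020 km.
By Kepler's third law the transfer-orbit period is T = 2π√(a_t³/μ), so t = T/2 = 25180 s.
Converting: 25180 s ÷ 3600 s/hour = 6.99 hours.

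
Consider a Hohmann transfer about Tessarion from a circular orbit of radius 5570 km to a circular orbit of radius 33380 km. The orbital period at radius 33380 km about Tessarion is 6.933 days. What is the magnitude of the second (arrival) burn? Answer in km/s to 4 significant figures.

From Kepler's third law T² = 4π²r³/μ at r = 33380 km, T = 6.933 days = 6.933 × 86400 s = 5.990112×10^5 s: μ = 4π²r³/T² = 4092.12 km³/s².
Transfer-ellipse semi-major axis a_t = (r₁ + r₂)/2 = (5570 + 33380)/2 = 19475 km.
Circular speed at r = 33380 km: v_c = √(μ/r) = 0.3501 km/s.
Transfer-orbit speed at the same r (vis-viva, a = a_t): v_t = √[μ(2/r − 1/a_t)] = 0.1872 km/s.
Δv₂ = |v_t − v_c| = |0.1872 − 0.3501| = 0.1629 km/s.

Δv₂ = 0.1629 km/s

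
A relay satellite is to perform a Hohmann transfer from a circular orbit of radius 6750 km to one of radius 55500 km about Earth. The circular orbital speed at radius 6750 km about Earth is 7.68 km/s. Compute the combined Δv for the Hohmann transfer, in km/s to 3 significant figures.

Δv = 4.01 km/s

From the circular-orbit relation v² = μ/r at r = 6750 km: μ = v²r = (7.68)² × 6750 = 3.98131×10^5 km³/s².
The Hohmann ellipse has a_t = (r₁ + r₂)/2 = 31125 km.
At r₁ the circular-orbit speed is v₁ = √(μ/r₁) = 7.6800 km/s.
Transfer-orbit speed at r₁ (v² = μ(2/r − 1/a)): v_p = √[μ(2/r₁ − 1/a_t)] = 10.255 km/s.
First burn Δv₁ = |v_p − v₁| = 2.575 km/s.
At r₂, v₂ = √(μ/r₂) = 2.678 km/s.
Transfer-orbit speed at r₂: v_a = √[μ(2/r₂ − 1/a_t)] = 1.247 km/s.
Second burn Δv₂ = |v₂ − v_a| = 1.431 km/s.
Δv = Δv₁ + Δv₂ = 2.575 + 1.431 = 4.006 km/s.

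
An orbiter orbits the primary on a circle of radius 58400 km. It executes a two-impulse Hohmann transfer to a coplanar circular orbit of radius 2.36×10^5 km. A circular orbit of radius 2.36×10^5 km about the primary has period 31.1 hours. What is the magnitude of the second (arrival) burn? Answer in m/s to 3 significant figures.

From Kepler's third law T² = 4π²r³/μ at r = 2.36×10^5 km, T = 31.1 hours = 31.1 × 3600 s = 1.1196×10^5 s: μ = 4π²r³/T² = 4.13971×10^7 km³/s².
Semi-major axis of the transfer orbit: a_t = (58400 + 2.360×10^5)/2 = 1.472×10^5 km.
Circular speed at r = 2.360×10^5 km: v_c = √(μ/r) = 13.244 km/s.
Vis-viva on the transfer ellipse at r = 2.360×10^5 km gives v_t = √[μ(2/r − 1/a_t)] = 8.3422 km/s.
Δv₂ = |v_t − v_c| = |8.3422 − 13.244| = 4.902 km/s.

Δv₂ = 4900 m/s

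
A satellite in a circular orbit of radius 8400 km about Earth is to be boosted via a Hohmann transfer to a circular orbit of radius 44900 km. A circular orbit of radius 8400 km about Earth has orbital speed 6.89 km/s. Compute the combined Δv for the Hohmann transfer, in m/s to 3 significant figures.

From the circular-orbit relation v² = μ/r at r = 8400 km: μ = v²r = (6.89)² × 8400 = 3.98766×10^5 km³/s².
Semi-major axis of the transfer orbit: a_t = (8400 + 44900)/2 = 26650 km.
At r₁ the circular-orbit speed is v₁ = √(μ/r₁) = 6.890 km/s.
Transfer-orbit speed at r₁ (vis-viva equation): v_p = √[μ(2/r₁ − 1/a_t)] = 8.943 km/s.
First burn Δv₁ = |v_p − v₁| = 2.053 km/s.
Circular speed at r₂: v₂ = √(μ/r₂) = 2.980 km/s.
Transfer-orbit speed at r₂: v_a = √[μ(2/r₂ − 1/a_t)] = 1.673 km/s.
Second burn Δv₂ = |v₂ − v_a| = 1.307 km/s.
Δv = Δv₁ + Δv₂ = 2.053 + 1.307 = 3.360 km/s.

Δv = 3360 m/s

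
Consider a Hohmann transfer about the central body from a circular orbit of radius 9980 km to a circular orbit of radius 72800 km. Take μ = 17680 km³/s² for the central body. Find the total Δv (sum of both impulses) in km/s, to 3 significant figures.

The Hohmann ellipse has a_t = (r₁ + r₂)/2 = 41390 km.
At r₁ the circular-orbit speed is v₁ = √(μ/r₁) = 1.3310 km/s.
Transfer-orbit speed at r₁ (v² = μ(2/r − 1/a)): v_p = √[μ(2/r₁ − 1/a_t)] = 1.7652 km/s.
First burn Δv₁ = |v_p − v₁| = 0.4342 km/s.
Circular speed at r₂: v₂ = √(μ/r₂) = 0.4928 km/s.
Transfer-orbit speed at r₂: v_a = √[μ(2/r₂ − 1/a_t)] = 0.2420 km/s.
Second burn Δv₂ = |v₂ − v_a| = 0.2508 km/s.
Total Δv = Δv₁ + Δv₂ = 0.6850 km/s.

Δv = 0.685 km/s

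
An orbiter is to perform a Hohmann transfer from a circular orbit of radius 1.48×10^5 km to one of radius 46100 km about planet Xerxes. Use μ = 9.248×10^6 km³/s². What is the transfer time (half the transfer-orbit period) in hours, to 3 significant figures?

t = 8.68 hours

Transfer-ellipse semi-major axis a_t = (r₁ + r₂)/2 = (1.480×10^5 + 46100)/2 = 97050 km.
Half the transfer-orbit period gives t = π√(a_t³/μ) = 31233 s.
Converting: 31233 s ÷ 3600 s/hour = 8.68 hours.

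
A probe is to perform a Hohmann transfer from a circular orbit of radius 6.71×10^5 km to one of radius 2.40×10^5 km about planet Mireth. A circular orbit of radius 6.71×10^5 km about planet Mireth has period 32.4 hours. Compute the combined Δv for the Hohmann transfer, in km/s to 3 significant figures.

Δv = 22.8 km/s

From Kepler's third law T² = 4π²r³/μ at r = 6.71×10^5 km, T = 32.4 hours = 32.4 × 3600 s = 1.1664×10^5 s: μ = 4π²r³/T² = 8.76662×10^8 km³/s².
Semi-major axis of the transfer orbit: a_t = (6.710×10^5 + 2.400×10^5)/2 = 4.555×10^5 km.
Circular speed at r₁: v₁ = √(μ/r₁) = √(8.76662×10^8/6.710×10^5) = 36.14555 km/s.
Transfer-orbit speed at r₁ (vis-viva equation): v_a = √[μ(2/r₁ − 1/a_t)] = 26.23713 km/s.
First burn Δv₁ = |v_a − v₁| = 9.908 km/s.
Circular speed at r₂: v₂ = √(μ/r₂) = 60.438 km/s.
Transfer-orbit speed at r₂: v_p = √[μ(2/r₂ − 1/a_t)] = 73.355 km/s.
Second burn Δv₂ = |v₂ − v_p| = 12.92 km/s.
Total Δv = Δv₁ + Δv₂ = 22.83 km/s.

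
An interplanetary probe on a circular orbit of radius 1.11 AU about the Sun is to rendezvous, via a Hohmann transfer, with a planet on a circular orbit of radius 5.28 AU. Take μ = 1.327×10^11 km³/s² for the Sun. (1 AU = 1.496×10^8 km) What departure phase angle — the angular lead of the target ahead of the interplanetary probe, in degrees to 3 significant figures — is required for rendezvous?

φ = 95.3°

In km: r₁ = 1.11 × 1.496×10^8 = 1.66056×10^8 km; r₂ = 5.28 × 1.496×10^8 = 7.89888×10^8 km.
The Hohmann ellipse has a_t = (r₁ + r₂)/2 = 4.77972×10^8 km.
Transfer time t = π√(a_t³/μ) = 9.0119×10^7 s.
The target's mean motion on its circular orbit is ω₂ = √(μ/r₂³) = 1.6409×10^-8 rad/s.
Angle swept by the target during transfer: ω₂·t = 1.4788 rad = 84.73°.
Arrival is 180° from departure on the ellipse, so φ = 180° − 84.73° = 95.3°.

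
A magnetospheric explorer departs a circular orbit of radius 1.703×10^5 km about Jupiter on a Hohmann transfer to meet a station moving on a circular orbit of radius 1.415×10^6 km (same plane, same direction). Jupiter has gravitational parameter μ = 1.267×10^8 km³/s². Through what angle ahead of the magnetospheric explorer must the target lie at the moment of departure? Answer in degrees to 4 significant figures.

The Hohmann ellipse has a_t = (r₁ + r₂)/2 = 7.9265×10^5 km.
The half-period of the transfer ellipse is t = π√(a_t³/μ) = 1.96963×10^5 s.
The target's mean motion on its circular orbit is ω₂ = √(μ/r₂³) = 6.68734×10^-6 rad/s.
Angle swept by the target during transfer: ω₂·t = 1.3172 rad = 75.47°.
Arrival is 180° from departure on the ellipse, so φ = 180° − 75.47° = 104.5°.

φ = 104.5°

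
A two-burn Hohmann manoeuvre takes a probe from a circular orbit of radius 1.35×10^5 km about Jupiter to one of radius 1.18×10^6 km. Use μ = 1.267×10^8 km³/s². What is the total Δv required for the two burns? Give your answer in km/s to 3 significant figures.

Semi-major axis of the transfer orbit: a_t = (1.350×10^5 + 1.180×10^6)/2 = 6.575×10^5 km.
At r₁ the circular-orbit speed is v₁ = √(μ/r₁) = 30.63525 km/s.
On the transfer ellipse at r₁, vis-viva gives v_p = √[μ(2/r₁ − 1/a_t)] = 41.04068 km/s.
First burn Δv₁ = |v_p − v₁| = 10.405 km/s.
Circular speed at r₂: v₂ = √(μ/r₂) = 10.3621 km/s.
Transfer-orbit speed at r₂: v_a = √[μ(2/r₂ − 1/a_t)] = 4.69533 km/s.
Second burn Δv₂ = |v₂ − v_a| = 5.6668 km/s.
Total Δv = Δv₁ + Δv₂ = 16.07 km/s.

Δv = 16.1 km/s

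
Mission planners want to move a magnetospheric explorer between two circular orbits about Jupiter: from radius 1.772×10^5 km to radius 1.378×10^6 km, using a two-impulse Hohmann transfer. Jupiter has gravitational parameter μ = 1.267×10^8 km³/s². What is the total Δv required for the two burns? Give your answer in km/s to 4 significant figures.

The Hohmann ellipse has a_t = (r₁ + r₂)/2 = 7.776×10^5 km.
At r₁ the circular-orbit speed is v₁ = √(μ/r₁) = 26.740 km/s.
Transfer-orbit speed at r₁ (vis-viva equation): v_p = √[μ(2/r₁ − 1/a_t)] = 35.596 km/s.
First burn Δv₁ = |v_p − v₁| = 8.856 km/s.
Circular speed at r₂: v₂ = √(μ/r₂) = 9.5888 km/s.
Transfer-orbit speed at r₂: v_a = √[μ(2/r₂ − 1/a_t)] = 4.5774 km/s.
Second burn Δv₂ = |v₂ − v_a| = 5.011 km/s.
Total Δv = Δv₁ + Δv₂ = 13.87 km/s.

Δv = 13.87 km/s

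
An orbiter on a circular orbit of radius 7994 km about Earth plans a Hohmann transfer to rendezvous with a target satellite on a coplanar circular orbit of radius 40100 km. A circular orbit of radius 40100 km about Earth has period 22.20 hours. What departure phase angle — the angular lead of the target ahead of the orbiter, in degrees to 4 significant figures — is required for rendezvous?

From Kepler's third law T² = 4π²r³/μ at r = 40100 km, T = 22.20 hours = 22.20 × 3600 s = 79920 s: μ = 4π²r³/T² = 3.98549×10^5 km³/s².
Semi-major axis of the transfer orbit: a_t = (7994 + 40100)/2 = 24047 km.
The half-period of the transfer ellipse is t = π√(a_t³/μ) = 18560 s.
The target's mean motion on its circular orbit is ω₂ = √(μ/r₂³) = 7.862×10^-5 rad/s.
Angle swept by the target during transfer: ω₂·t = 1.459 rad = 83.59°.
The orbiter traverses 180° on the transfer ellipse, so the target must lead by 180° − 83.59° = 96.41°.

φ = 96.41°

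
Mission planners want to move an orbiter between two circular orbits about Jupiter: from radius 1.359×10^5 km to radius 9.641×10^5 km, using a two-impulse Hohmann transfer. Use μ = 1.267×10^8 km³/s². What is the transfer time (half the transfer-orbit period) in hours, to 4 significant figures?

t = 31.62 hours

The Hohmann ellipse has a_t = (r₁ + r₂)/2 = 5.500×10^5 km.
By Kepler's third law the transfer-orbit period is T = 2π√(a_t³/μ), so t = T/2 = 1.1384×10^5 s.
Converting: 1.1384×10^5 s ÷ 3600 s/hour = 31.62 hours.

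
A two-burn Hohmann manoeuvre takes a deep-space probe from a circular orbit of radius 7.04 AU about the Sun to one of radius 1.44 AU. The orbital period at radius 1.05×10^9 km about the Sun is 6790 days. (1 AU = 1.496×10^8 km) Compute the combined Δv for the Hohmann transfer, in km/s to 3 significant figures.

Δv = 11.8 km/s

From Kepler's third law T² = 4π²r³/μ at r = 1.05×10^9 km, T = 6790 days = 6790 × 86400 s = 5.86656×10^8 s: μ = 4π²r³/T² = 1.32789×10^11 km³/s².
In km: r₁ = 7.04 × 1.496×10^8 = 1.053184×10^9 km; r₂ = 1.44 × 1.496×10^8 = 2.15424×10^8 km.
Transfer-ellipse semi-major axis a_t = (r₁ + r₂)/2 = (1.053184×10^9 + 2.15424×10^8)/2 = 6.34304×10^8 km.
Circular speed at r₁: v₁ = √(μ/r₁) = √(1.32789×10^11/1.053184×10^9) = 11.229 km/s.
On the transfer ellipse at r₁, vis-viva gives v_a = √[μ(2/r₁ − 1/a_t)] = 6.5437 km/s.
First burn Δv₁ = |v_a − v₁| = 4.685 km/s.
Circular speed at r₂: v₂ = √(μ/r₂) = 24.828 km/s.
Transfer-orbit speed at r₂: v_p = √[μ(2/r₂ − 1/a_t)] = 31.992 km/s.
Second burn Δv₂ = |v₂ − v_p| = 7.164 km/s.
Δv = Δv₁ + Δv₂ = 4.685 + 7.164 = 11.85 km/s.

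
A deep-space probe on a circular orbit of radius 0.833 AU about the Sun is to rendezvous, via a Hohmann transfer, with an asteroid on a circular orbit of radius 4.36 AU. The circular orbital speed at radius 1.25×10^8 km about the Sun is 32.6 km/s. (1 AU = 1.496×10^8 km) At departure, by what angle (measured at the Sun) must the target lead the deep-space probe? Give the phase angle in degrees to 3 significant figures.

From the circular-orbit relation v² = μ/r at r = 1.25×10^8 km: μ = v²r = (32.6)² × 1.25×10^8 = 1.32845×10^11 km³/s².
In km: r₁ = 0.833 × 1.496×10^8 = 1.246168×10^8 km; r₂ = 4.36 × 1.496×10^8 = 6.52256×10^8 km.
Transfer-ellipse semi-major axis a_t = (r₁ + r₂)/2 = (1.246168×10^8 + 6.52256×10^8)/2 = 3.884364×10^8 km.
The half-period of the transfer ellipse is t = π√(a_t³/μ) = 6.5987×10^7 s.
The target's mean motion on its circular orbit is ω₂ = √(μ/r₂³) = 2.1880×10^-8 rad/s.
Angle swept by the target during transfer: ω₂·t = 1.4438 rad = 82.72°.
Arrival is 180° from departure on the ellipse, so φ = 180° − 82.72° = 97.3°.

φ = 97.3°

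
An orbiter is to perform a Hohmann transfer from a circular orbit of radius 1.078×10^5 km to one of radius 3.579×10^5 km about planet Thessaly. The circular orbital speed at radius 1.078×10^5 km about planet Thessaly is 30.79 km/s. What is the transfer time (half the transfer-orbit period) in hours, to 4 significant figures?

From the circular-orbit relation v² = μ/r at r = 1.078×10^5 km: μ = v²r = (30.79)² × 1.078×10^5 = 1.02197×10^8 km³/s².
The Hohmann ellipse has a_t = (r₁ + r₂)/2 = 2.3285×10^5 km.
Transfer time t = π√(a_t³/μ) = π√((2.3285×10^5)³ / 1.02197×10^8) = 34918 s.
Converting: 34918 s ÷ 3600 s/hour = 9.699 hours.

t = 9.699 hours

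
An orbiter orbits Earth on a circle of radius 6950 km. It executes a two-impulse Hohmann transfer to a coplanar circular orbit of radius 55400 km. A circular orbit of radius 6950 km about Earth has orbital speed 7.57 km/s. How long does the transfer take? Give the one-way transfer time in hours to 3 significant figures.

t = 7.61 hours

From the circular-orbit relation v² = μ/r at r = 6950 km: μ = v²r = (7.57)² × 6950 = 3.98269×10^5 km³/s².
The Hohmann ellipse has a_t = (r₁ + r₂)/2 = 31175 km.
Transfer time t = π√(a_t³/μ) = π√((31175)³ / 3.98269×10^5) = 27400 s.
Converting: 27400 s ÷ 3600 s/hour = 7.61 hours.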